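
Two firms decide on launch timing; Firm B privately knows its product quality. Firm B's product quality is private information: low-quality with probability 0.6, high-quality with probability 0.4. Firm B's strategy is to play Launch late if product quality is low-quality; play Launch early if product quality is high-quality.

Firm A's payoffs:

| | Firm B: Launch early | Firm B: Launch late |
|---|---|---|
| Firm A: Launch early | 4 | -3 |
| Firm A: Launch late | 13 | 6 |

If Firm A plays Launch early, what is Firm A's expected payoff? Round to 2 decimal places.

E[Launch early] = 0.6·(-3) + 0.4·4 = (-1.8) + 1.6 = -0.2

-0.20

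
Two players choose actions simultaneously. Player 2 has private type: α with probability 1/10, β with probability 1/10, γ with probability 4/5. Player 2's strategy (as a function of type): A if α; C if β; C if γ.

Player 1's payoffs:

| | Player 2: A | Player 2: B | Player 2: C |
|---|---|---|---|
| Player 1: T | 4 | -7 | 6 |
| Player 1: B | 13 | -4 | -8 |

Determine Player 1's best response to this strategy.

T

E[T] = 1/10·(4) + 1/10·(6) + 4/5·(6) = 29/5
E[B] = 1/10·(13) + 1/10·(-8) + 4/5·(-8) = -59/10
Best response: T (29/5 is the largest).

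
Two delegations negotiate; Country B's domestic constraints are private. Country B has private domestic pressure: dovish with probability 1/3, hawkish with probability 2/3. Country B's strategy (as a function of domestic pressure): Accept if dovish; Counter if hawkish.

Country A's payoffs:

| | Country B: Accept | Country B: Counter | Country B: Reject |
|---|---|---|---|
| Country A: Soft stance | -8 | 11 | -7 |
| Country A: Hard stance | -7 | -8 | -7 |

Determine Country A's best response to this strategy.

Soft stance

E[Soft stance] = 1/3·(-8) + 2/3·(11) = 14/3
E[Hard stance] = 1/3·(-7) + 2/3·(-8) = -23/3
Best response: Soft stance (14/3 is the largest).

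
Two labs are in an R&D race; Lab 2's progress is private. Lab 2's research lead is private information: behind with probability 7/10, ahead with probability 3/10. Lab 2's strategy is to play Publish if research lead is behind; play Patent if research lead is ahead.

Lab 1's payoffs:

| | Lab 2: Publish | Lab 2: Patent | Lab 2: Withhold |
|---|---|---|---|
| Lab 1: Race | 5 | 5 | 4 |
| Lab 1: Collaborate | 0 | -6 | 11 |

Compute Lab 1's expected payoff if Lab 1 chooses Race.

E[Race] = 7/10·5 + 3/10·5 = 7/2 + 3/2 = 5

5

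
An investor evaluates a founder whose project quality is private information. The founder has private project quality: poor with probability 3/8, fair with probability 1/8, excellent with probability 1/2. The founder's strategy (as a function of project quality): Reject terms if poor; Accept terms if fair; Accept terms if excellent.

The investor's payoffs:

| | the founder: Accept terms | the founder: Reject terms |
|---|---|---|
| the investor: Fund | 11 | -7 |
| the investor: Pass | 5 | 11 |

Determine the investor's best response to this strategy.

E[Fund] = 3/8·(-7) + 1/8·(11) + 1/2·(11) = 17/4
E[Pass] = 3/8·(11) + 1/8·(5) + 1/2·(5) = 29/4
Best response: Pass (29/4 is the largest).

Pass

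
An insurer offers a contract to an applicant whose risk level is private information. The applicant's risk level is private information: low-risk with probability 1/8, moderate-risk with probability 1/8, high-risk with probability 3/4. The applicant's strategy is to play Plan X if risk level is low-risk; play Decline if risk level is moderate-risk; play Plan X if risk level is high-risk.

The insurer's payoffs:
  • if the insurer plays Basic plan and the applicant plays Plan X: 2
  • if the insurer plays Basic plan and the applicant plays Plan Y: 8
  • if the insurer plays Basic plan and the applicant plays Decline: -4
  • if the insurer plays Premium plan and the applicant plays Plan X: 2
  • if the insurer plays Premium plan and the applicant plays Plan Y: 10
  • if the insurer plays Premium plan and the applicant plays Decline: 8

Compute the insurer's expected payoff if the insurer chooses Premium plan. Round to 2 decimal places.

2.75

E[Premium plan] = 1/8·2 + 1/8·8 + 3/4·2 = 1/4 + 1 + 3/2 = 11/4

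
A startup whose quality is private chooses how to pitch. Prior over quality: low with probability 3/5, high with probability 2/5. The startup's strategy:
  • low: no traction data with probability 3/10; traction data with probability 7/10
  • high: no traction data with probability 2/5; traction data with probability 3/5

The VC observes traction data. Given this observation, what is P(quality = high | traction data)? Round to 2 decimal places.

0.36

P(traction data) = (3/5)·(7/10) + (2/5)·(3/5) = 33/50
P(high | traction data) = ((2/5)·(3/5)) / (33/50) = (6/25) / (33/50) = 4/11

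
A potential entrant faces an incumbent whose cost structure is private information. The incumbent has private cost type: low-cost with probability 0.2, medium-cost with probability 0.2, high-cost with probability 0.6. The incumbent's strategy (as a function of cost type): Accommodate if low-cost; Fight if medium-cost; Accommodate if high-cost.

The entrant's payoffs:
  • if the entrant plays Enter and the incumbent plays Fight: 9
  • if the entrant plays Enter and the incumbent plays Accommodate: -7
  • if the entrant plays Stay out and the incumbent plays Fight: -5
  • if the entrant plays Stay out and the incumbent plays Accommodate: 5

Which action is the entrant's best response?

E[Enter] = 0.2·(-7) + 0.2·(9) + 0.6·(-7) = -3.8
E[Stay out] = 0.2·(5) + 0.2·(-5) + 0.6·(5) = 3
Best response: Stay out (3 is the largest).

Stay out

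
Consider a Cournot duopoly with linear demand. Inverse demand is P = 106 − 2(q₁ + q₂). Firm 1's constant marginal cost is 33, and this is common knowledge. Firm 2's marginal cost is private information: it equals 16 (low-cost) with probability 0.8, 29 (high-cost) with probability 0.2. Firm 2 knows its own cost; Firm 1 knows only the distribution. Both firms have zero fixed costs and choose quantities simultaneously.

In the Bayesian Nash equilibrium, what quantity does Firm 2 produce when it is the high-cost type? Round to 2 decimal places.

Type-c best response for Firm 2: q₂(c) = (106 − c)/4 − q₁/2.
Firm 1 maximizes expected profit; its first-order condition is 106 − 4q₁ − 2E[q₂] − 33 = 0.
Substituting E[q₂] and solving: E[c₂] = 18.6, so q₁ = (106 − 2·33 + 18.6)/6 = 9.76667.
q₂(high-cost) = (106 − 29 − 2·9.76667)/4 = 14.3667.

14.37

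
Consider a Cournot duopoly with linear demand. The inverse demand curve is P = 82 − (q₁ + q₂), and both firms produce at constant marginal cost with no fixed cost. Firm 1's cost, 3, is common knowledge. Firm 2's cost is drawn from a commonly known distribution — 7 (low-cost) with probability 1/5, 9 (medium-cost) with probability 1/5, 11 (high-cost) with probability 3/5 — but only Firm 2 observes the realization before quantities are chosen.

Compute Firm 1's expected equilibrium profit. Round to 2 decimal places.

817.96

Firm 2 with cost c maximizes (82 − (q₁+q₂) − c)·q₂, giving q₂(c) = (82 − c − q₁)/2.
E[c₂] = 1/5·7 + 1/5·9 + 3/5·11 = 9.8
Firm 1's FOC against E[q₂] yields q₁ = (82 − 2·3 + E[c₂])/3 = (82 − 6 + 9.8)/3 = 28.6.
E[P] = 82 − (q₁ + E[q₂]) = 31.6; Firm 1's expected profit = (E[P] − 3)·q₁ = (31.6 − 3)·28.6 = 817.96.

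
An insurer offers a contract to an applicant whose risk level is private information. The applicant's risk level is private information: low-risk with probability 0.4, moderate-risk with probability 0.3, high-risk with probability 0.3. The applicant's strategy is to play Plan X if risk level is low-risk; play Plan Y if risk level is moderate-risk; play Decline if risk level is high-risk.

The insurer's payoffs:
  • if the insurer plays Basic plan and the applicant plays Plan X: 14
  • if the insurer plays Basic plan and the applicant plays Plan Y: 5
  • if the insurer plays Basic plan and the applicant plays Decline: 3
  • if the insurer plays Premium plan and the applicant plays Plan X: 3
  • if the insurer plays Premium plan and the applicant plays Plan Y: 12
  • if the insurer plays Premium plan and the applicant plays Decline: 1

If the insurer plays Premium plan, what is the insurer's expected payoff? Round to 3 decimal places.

5.100

Take the expectation over the applicant's risk level, weighting each type's action by its prior probability.
E[Premium plan] = 0.4·3 + 0.3·12 + 0.3·1 = 1.2 + 3.6 + 0.3 = 5.1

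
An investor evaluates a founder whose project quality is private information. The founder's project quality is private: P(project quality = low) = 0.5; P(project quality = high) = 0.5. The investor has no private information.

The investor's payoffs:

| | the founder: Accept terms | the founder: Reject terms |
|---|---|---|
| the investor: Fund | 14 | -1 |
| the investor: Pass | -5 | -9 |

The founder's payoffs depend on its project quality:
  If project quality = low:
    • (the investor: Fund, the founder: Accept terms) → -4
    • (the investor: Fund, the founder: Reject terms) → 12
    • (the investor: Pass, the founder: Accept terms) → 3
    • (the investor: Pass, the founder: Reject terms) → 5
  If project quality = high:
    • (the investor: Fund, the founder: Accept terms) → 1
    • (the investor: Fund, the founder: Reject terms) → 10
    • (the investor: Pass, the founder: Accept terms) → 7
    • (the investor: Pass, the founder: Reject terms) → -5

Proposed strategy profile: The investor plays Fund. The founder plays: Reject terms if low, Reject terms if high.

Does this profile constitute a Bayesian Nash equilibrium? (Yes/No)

The investor plays Fund: E[Fund] = 0.5·(-1) + 0.5·(-1) = -1; E[Pass] = -9. Best-responding. ✓
The founder (project quality low), facing Fund: Accept terms gives -4, Reject terms gives 12. Proposed Reject terms is best. ✓
The founder (project quality high), facing Fund: Accept terms gives 1, Reject terms gives 10. Proposed Reject terms is best. ✓

Yes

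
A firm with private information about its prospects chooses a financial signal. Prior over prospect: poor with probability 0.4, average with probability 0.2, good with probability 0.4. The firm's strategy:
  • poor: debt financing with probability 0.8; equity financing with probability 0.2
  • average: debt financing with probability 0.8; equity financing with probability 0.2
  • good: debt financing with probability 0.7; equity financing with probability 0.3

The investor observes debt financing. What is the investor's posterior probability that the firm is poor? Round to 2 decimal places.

P(debt financing) = 0.4·0.8 + 0.2·0.8 + 0.4·0.7 = 0.76
P(poor | debt financing) = (0.4·0.8) / 0.76 = 0.32 / 0.76 = 0.421053

0.42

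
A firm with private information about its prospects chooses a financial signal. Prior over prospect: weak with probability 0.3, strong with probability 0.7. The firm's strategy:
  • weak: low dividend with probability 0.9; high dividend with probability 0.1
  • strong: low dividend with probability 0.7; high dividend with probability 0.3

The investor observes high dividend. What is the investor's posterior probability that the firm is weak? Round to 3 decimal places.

Apply Bayes' rule using the sender's strategy as the likelihood.
P(high dividend) = 0.3·0.1 + 0.7·0.3 = 0.24
P(weak | high dividend) = (0.3·0.1) / 0.24 = 0.03 / 0.24 = 0.125

0.125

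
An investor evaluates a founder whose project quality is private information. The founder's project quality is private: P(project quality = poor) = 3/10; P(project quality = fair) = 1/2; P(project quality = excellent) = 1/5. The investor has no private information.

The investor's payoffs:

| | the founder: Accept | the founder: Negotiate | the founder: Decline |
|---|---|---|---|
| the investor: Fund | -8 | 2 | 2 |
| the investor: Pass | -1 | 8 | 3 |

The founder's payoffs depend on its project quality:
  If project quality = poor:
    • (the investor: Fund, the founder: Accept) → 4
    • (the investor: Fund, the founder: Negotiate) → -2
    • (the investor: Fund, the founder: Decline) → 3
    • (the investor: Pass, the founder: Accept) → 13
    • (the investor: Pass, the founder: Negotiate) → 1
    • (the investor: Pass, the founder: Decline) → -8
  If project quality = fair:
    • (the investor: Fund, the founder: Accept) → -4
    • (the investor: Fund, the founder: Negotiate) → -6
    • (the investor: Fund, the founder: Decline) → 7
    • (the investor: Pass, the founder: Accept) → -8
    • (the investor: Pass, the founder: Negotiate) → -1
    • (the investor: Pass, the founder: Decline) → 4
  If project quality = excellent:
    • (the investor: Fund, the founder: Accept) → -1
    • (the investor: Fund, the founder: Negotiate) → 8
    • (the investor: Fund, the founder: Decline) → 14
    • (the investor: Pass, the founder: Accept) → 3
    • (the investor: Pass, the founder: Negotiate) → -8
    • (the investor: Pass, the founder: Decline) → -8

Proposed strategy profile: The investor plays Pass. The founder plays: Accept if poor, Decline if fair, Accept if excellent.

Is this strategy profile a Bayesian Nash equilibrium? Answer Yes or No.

Yes

A profile is a BNE iff every type of every player is best-responding given beliefs about the other side.
The investor plays Pass: E[Pass] = 3/10·(-1) + 1/2·(3) + 1/5·(-1) = 1; E[Fund] = -3. Best-responding. ✓
The founder (project quality poor), facing Pass: Accept gives 13, Negotiate gives 1, Decline gives -8. Proposed Accept is best. ✓
The founder (project quality fair), facing Pass: Accept gives -8, Negotiate gives -1, Decline gives 4. Proposed Decline is best. ✓
The founder (project quality excellent), facing Pass: Accept gives 3, Negotiate gives -8, Decline gives -8. Proposed Accept is best. ✓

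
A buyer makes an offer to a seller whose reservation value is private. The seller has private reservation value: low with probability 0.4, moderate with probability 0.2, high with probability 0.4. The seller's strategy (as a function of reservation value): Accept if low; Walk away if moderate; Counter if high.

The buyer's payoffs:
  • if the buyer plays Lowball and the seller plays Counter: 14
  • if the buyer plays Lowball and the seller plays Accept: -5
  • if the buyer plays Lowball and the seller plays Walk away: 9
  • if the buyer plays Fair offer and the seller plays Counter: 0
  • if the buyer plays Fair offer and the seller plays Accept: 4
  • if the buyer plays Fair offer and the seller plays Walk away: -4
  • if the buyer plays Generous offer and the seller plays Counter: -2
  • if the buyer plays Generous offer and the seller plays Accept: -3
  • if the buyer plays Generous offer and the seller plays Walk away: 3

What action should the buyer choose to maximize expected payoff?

Lowball

Compute the buyer's expected payoff for each action, taking the expectation over the seller's type.
E[Lowball] = 0.4·(-5) + 0.2·(9) + 0.4·(14) = 5.4
E[Fair offer] = 0.4·(4) + 0.2·(-4) + 0.4·(0) = 0.8
E[Generous offer] = 0.4·(-3) + 0.2·(3) + 0.4·(-2) = -1.4
Best response: Lowball (5.4 is the largest).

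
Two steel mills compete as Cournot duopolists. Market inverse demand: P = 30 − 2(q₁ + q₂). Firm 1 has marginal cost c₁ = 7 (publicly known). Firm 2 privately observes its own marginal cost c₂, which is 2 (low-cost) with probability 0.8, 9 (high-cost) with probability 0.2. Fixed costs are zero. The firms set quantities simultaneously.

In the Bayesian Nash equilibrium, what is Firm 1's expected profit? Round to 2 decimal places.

Type-c best response for Firm 2: q₂(c) = (30 − c)/4 − q₁/2.
Firm 1 maximizes expected profit; its first-order condition is 30 − 4q₁ − 2E[q₂] − 7 = 0.
Substituting E[q₂] and solving: E[c₂] = 3.4, so q₁ = (30 − 2·7 + 3.4)/6 = 3.23333.
E[P] = 30 − 2·(q₁ + E[q₂]) = 13.4667; Firm 1's expected profit = (E[P] − 7)·q₁ = (13.4667 − 7)·3.23333 = 20.9089.

20.91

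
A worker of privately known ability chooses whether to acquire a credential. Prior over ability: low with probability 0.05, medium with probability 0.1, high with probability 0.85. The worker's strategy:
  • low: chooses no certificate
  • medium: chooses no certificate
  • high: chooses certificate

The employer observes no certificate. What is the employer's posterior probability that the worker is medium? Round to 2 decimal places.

0.67

P(no certificate) = 0.05·1 + 0.1·1 + 0.85·0 = 0.15
P(medium | no certificate) = (0.1·1) / 0.15 = 0.1 / 0.15 = 0.666667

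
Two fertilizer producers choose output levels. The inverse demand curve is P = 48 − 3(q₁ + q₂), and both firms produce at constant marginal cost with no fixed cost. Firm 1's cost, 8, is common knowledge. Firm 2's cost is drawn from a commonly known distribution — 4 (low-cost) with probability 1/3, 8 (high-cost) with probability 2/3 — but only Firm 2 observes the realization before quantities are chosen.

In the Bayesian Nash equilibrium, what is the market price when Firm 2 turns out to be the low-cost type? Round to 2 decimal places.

19.56

Each type of Firm 2 best-responds to q₁; Firm 1 best-responds to the expected q₂ over Firm 2's types.
Firm 2 with cost c maximizes (48 − 3(q₁+q₂) − c)·q₂, giving q₂(c) = (48 − c − 3q₁)/6.
E[c₂] = 1/3·4 + 2/3·8 = 6.66667
Firm 1's FOC against E[q₂] yields q₁ = (48 − 2·8 + E[c₂])/9 = (48 − 16 + 6.66667)/9 = 4.2963.
q₂(low-cost) = 5.18519, so P = 48 − 3·(4.2963 + 5.18519) = 19.5556.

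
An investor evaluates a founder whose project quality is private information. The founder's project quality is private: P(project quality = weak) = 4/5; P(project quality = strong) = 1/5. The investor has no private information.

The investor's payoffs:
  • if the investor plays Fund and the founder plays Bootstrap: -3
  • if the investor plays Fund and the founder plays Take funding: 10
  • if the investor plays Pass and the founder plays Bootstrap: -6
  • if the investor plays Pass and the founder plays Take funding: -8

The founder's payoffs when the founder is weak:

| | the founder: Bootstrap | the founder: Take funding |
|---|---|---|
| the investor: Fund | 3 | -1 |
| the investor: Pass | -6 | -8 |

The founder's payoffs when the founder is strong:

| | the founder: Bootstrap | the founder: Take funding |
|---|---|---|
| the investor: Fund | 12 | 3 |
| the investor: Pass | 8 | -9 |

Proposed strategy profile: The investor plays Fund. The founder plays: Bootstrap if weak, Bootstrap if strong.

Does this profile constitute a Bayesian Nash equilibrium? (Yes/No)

Yes

The investor plays Fund: E[Fund] = 4/5·(-3) + 1/5·(-3) = -3; E[Pass] = -6. Best-responding. ✓
The founder (project quality weak), facing Fund: Bootstrap gives 3, Take funding gives -1. Proposed Bootstrap is best. ✓
The founder (project quality strong), facing Fund: Bootstrap gives 12, Take funding gives 3. Proposed Bootstrap is best. ✓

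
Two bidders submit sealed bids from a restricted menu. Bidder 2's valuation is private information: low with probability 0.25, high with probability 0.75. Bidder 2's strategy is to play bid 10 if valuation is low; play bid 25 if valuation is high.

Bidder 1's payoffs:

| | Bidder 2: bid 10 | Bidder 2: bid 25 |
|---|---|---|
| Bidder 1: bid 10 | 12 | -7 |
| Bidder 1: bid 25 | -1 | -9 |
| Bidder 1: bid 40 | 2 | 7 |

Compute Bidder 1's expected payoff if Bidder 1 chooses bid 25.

-7

Take the expectation over Bidder 2's valuation, weighting each type's action by its prior probability.
E[bid 25] = 0.25·(-1) + 0.75·(-9) = (-0.25) + (-6.75) = -7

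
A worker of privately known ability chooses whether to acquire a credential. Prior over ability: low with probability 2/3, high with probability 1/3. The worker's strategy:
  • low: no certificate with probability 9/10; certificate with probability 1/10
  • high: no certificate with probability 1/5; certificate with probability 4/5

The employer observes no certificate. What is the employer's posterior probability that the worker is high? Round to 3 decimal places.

0.100

P(no certificate) = (2/3)·(9/10) + (1/3)·(1/5) = 2/3
P(high | no certificate) = ((1/3)·(1/5)) / (2/3) = (1/15) / (2/3) = 1/10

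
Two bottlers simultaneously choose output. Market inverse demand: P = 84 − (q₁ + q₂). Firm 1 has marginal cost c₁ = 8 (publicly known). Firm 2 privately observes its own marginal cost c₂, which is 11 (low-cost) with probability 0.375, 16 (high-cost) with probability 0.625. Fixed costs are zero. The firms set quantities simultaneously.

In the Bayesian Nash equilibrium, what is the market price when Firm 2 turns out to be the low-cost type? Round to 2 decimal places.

Type-c best response for Firm 2: q₂(c) = (84 − c)/2 − q₁/2.
Firm 1 maximizes expected profit; its first-order condition is 84 − 2q₁ − E[q₂] − 8 = 0.
Substituting E[q₂] and solving: E[c₂] = 14.125, so q₁ = (84 − 2·8 + 14.125)/3 = 27.375.
q₂(low-cost) = 22.8125, so P = 84 − (27.375 + 22.8125) = 33.8125.

33.81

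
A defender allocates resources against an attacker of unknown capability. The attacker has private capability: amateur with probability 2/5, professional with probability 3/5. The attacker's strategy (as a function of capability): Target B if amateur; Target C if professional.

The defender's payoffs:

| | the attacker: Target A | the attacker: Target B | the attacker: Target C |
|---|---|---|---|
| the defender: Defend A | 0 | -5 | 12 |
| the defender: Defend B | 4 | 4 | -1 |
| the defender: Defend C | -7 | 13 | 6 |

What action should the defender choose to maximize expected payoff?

E[Defend A] = 2/5·(-5) + 3/5·(12) = 26/5
E[Defend B] = 2/5·(4) + 3/5·(-1) = 1
E[Defend C] = 2/5·(13) + 3/5·(6) = 44/5
Best response: Defend C (44/5 is the largest).

Defend C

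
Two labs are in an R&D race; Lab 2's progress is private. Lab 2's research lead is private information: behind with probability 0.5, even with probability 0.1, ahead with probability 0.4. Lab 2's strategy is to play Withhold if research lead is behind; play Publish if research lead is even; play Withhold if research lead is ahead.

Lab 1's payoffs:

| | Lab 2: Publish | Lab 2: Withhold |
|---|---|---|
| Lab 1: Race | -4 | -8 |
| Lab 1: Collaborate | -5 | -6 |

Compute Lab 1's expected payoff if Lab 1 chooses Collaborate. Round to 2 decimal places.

E[Collaborate] = 0.5·(-6) + 0.1·(-5) + 0.4·(-6) = (-3) + (-0.5) + (-2.4) = -5.9

-5.90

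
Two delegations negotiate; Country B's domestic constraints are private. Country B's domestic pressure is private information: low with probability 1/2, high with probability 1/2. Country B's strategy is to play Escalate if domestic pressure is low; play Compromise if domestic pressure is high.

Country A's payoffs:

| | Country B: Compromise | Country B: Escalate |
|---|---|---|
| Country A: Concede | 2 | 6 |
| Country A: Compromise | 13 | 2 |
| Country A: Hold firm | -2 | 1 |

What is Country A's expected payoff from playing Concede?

E[Concede] = 1/2·6 + 1/2·2 = 3 + 1 = 4

4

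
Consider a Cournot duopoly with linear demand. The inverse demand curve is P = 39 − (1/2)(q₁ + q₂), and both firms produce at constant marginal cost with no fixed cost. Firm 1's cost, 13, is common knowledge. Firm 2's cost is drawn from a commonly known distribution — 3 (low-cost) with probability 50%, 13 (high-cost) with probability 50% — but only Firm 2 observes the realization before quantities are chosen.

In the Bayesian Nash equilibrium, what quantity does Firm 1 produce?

Type-c best response for Firm 2: q₂(c) = (39 − c) − q₁/2.
Firm 1 maximizes expected profit; its first-order condition is 39 − q₁ − (1/2)E[q₂] − 13 = 0.
Substituting E[q₂] and solving: E[c₂] = 8, so q₁ = (39 − 2·13 + 8)/(3/2) = 14.

14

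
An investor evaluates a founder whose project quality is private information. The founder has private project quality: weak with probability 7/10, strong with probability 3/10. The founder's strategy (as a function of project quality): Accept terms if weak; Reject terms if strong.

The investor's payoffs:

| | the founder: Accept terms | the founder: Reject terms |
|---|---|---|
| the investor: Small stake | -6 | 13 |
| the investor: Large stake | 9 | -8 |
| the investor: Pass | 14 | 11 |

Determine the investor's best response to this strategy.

E[Small stake] = 7/10·(-6) + 3/10·(13) = -3/10
E[Large stake] = 7/10·(9) + 3/10·(-8) = 39/10
E[Pass] = 7/10·(14) + 3/10·(11) = 131/10
Best response: Pass (131/10 is the largest).

Pass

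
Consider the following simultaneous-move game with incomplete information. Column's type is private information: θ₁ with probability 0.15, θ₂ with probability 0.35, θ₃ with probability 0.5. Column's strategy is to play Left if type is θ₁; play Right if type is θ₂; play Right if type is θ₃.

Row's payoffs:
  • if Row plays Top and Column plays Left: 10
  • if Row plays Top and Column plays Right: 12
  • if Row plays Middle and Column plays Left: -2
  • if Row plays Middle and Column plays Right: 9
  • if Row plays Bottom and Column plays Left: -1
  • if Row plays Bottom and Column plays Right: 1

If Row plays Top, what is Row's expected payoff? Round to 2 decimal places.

11.70

E[Top] = 0.15·10 + 0.35·12 + 0.5·12 = 1.5 + 4.2 + 6 = 11.7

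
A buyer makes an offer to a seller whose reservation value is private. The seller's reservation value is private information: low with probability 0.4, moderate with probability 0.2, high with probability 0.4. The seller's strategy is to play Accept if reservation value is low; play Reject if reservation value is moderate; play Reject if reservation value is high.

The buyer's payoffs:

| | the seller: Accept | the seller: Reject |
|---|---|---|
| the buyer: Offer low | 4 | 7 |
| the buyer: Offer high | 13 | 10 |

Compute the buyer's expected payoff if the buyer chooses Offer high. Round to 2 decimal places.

Take the expectation over the seller's reservation value, weighting each type's action by its prior probability.
E[Offer high] = 0.4·13 + 0.2·10 + 0.4·10 = 5.2 + 2 + 4 = 11.2

11.20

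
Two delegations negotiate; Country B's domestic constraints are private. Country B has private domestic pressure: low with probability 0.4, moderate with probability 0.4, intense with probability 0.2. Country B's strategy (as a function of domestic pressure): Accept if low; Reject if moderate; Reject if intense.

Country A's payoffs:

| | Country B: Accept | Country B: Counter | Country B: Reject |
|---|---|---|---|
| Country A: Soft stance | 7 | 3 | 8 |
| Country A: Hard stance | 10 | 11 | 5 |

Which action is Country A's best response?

E[Soft stance] = 0.4·(7) + 0.4·(8) + 0.2·(8) = 7.6
E[Hard stance] = 0.4·(10) + 0.4·(5) + 0.2·(5) = 7
Best response: Soft stance (7.6 is the largest).

Soft stance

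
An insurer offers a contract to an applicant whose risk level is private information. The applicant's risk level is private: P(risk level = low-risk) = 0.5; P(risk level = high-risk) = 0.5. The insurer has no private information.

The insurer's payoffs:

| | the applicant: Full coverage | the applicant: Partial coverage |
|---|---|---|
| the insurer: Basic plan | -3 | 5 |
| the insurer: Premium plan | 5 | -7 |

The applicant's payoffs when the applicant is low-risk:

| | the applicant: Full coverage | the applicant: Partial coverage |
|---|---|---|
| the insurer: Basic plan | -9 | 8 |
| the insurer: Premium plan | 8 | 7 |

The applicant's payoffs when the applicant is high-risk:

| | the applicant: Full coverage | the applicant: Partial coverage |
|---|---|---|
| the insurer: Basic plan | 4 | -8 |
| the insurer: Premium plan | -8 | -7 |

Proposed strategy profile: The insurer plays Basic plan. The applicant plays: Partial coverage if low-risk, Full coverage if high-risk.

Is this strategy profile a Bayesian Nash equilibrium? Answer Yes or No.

A profile is a BNE iff every type of every player is best-responding given beliefs about the other side.
The insurer plays Basic plan: E[Basic plan] = 0.5·(5) + 0.5·(-3) = 1; E[Premium plan] = -1. Best-responding. ✓
The applicant (risk level low-risk), facing Basic plan: Full coverage gives -9, Partial coverage gives 8. Proposed Partial coverage is best. ✓
The applicant (risk level high-risk), facing Basic plan: Full coverage gives 4, Partial coverage gives -8. Proposed Full coverage is best. ✓

Yes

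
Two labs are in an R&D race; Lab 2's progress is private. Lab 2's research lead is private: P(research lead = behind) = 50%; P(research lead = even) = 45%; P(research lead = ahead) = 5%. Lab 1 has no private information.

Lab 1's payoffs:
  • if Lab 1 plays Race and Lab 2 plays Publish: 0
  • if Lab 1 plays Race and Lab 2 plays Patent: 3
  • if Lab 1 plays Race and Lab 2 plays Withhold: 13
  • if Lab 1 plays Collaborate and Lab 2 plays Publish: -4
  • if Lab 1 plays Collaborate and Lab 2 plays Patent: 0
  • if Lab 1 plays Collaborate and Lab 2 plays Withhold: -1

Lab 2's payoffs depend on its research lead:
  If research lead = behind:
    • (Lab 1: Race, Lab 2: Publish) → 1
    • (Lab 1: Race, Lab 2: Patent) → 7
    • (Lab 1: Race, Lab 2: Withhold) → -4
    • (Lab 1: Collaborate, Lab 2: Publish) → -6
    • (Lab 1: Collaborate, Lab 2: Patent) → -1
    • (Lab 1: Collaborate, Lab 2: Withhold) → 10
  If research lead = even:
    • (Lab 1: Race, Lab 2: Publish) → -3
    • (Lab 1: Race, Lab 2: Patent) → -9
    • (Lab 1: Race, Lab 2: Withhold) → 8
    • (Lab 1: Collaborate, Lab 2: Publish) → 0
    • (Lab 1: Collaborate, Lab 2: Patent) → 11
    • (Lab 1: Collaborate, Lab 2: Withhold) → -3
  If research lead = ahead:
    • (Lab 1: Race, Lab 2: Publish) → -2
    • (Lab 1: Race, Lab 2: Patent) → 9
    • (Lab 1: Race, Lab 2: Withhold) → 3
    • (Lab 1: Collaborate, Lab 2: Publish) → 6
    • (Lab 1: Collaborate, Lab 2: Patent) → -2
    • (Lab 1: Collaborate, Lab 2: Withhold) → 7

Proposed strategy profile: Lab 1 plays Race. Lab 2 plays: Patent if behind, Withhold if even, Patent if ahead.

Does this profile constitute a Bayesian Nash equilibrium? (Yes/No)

Lab 1 plays Race: E[Race] = 0.5·(3) + 0.45·(13) + 0.05·(3) = 7.5; E[Collaborate] = -0.45. Best-responding. ✓
Lab 2 (research lead behind), facing Race: Publish gives 1, Patent gives 7, Withhold gives -4. Proposed Patent is best. ✓
Lab 2 (research lead even), facing Race: Publish gives -3, Patent gives -9, Withhold gives 8. Proposed Withhold is best. ✓
Lab 2 (research lead ahead), facing Race: Publish gives -2, Patent gives 9, Withhold gives 3. Proposed Patent is best. ✓

Yes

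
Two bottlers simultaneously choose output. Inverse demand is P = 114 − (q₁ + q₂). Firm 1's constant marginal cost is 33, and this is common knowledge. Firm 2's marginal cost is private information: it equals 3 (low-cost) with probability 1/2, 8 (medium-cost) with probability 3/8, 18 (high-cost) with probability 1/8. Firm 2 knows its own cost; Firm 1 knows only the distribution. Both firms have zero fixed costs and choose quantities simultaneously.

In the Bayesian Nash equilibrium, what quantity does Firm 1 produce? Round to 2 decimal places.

18.25

Firm 2 with cost c maximizes (114 − (q₁+q₂) − c)·q₂, giving q₂(c) = (114 − c − q₁)/2.
E[c₂] = 1/2·3 + 3/8·8 + 1/8·18 = 6.75
Firm 1's FOC against E[q₂] yields q₁ = (114 − 2·33 + E[c₂])/3 = (114 − 66 + 6.75)/3 = 18.25.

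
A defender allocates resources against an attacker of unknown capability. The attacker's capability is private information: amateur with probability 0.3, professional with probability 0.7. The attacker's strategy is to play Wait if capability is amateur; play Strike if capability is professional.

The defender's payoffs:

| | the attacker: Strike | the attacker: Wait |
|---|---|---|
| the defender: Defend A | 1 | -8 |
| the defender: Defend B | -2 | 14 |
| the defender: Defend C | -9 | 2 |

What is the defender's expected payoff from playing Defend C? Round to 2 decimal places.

-5.70

E[Defend C] = 0.3·2 + 0.7·(-9) = 0.6 + (-6.3) = -5.7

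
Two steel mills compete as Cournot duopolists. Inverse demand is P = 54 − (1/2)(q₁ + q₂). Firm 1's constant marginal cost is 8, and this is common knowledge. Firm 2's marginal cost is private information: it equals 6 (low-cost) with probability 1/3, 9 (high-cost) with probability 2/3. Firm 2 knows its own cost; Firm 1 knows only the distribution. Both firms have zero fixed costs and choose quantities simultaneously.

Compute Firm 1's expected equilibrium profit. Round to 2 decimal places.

470.22

Firm 2 with cost c maximizes (54 − (1/2)(q₁+q₂) − c)·q₂, giving q₂(c) = (54 − c − (1/2)q₁).
E[c₂] = 1/3·6 + 2/3·9 = 8
Firm 1's FOC against E[q₂] yields q₁ = (54 − 2·8 + E[c₂])/(3/2) = (54 − 16 + 8)/(3/2) = 30.6667.
E[P] = 54 − (1/2)·(q₁ + E[q₂]) = 23.3333; Firm 1's expected profit = (E[P] − 8)·q₁ = (23.3333 − 8)·30.6667 = 470.222.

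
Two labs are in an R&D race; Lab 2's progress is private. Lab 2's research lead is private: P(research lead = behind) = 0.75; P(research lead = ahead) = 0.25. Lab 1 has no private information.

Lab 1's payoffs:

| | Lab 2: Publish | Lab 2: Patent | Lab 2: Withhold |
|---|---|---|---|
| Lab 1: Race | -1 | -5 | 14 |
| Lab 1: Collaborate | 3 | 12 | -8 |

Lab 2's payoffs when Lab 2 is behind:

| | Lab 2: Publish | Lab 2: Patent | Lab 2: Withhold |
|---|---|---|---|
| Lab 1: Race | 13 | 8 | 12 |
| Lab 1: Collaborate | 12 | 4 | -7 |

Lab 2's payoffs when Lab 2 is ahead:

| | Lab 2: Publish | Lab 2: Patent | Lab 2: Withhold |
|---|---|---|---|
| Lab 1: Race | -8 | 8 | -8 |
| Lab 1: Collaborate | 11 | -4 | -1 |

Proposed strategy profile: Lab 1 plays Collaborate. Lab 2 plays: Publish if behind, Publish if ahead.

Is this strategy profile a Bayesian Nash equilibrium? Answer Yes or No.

Yes

Lab 1 plays Collaborate: E[Collaborate] = 0.75·(3) + 0.25·(3) = 3; E[Race] = -1. Best-responding. ✓
Lab 2 (research lead behind), facing Collaborate: Publish gives 12, Patent gives 4, Withhold gives -7. Proposed Publish is best. ✓
Lab 2 (research lead ahead), facing Collaborate: Publish gives 11, Patent gives -4, Withhold gives -1. Proposed Publish is best. ✓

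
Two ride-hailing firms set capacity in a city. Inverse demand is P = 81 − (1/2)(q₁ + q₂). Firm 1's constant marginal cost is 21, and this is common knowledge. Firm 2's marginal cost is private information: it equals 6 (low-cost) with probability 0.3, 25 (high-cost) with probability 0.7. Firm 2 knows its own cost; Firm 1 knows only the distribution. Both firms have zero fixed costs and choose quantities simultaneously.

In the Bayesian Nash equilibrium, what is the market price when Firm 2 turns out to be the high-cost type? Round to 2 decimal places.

43.28

Type-c best response for Firm 2: q₂(c) = (81 − c) − q₁/2.
Firm 1 maximizes expected profit; its first-order condition is 81 − q₁ − (1/2)E[q₂] − 21 = 0.
Substituting E[q₂] and solving: E[c₂] = 19.3, so q₁ = (81 − 2·21 + 19.3)/(3/2) = 38.8667.
q₂(high-cost) = 36.5667, so P = 81 − (1/2)·(38.8667 + 36.5667) = 43.2833.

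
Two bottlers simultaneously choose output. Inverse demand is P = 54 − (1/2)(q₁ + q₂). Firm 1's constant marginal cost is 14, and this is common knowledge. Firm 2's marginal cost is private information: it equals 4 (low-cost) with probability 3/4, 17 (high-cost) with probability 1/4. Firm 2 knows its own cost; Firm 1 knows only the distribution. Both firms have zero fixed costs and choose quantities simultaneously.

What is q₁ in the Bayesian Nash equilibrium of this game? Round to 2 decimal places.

Firm 2 with cost c maximizes (54 − (1/2)(q₁+q₂) − c)·q₂, giving q₂(c) = (54 − c − (1/2)q₁).
E[c₂] = 3/4·4 + 1/4·17 = 7.25
Firm 1's FOC against E[q₂] yields q₁ = (54 − 2·14 + E[c₂])/(3/2) = (54 − 28 + 7.25)/(3/2) = 22.1667.

22.17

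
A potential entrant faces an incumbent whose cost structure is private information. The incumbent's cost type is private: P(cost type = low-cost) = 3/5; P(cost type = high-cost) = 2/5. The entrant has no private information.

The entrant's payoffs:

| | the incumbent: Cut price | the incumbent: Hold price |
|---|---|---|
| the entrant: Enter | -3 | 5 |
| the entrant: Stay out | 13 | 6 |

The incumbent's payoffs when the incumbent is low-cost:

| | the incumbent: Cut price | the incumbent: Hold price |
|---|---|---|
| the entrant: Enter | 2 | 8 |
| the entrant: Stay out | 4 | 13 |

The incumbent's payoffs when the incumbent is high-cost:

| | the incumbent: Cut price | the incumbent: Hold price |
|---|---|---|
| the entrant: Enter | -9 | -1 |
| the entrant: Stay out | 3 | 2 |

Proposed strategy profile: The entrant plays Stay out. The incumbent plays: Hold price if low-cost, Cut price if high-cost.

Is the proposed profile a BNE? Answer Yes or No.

The entrant plays Stay out: E[Stay out] = 3/5·(6) + 2/5·(13) = 44/5; E[Enter] = 9/5. Best-responding. ✓
The incumbent (cost type low-cost), facing Stay out: Cut price gives 4, Hold price gives 13. Proposed Hold price is best. ✓
The incumbent (cost type high-cost), facing Stay out: Cut price gives 3, Hold price gives 2. Proposed Cut price is best. ✓

Yes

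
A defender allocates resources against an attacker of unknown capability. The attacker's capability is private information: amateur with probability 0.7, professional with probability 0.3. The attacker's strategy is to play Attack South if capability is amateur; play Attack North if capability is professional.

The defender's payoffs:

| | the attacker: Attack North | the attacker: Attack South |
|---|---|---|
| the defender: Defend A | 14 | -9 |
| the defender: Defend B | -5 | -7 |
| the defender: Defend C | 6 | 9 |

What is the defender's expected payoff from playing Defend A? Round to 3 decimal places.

Take the expectation over the attacker's capability, weighting each type's action by its prior probability.
E[Defend A] = 0.7·(-9) + 0.3·14 = (-6.3) + 4.2 = -2.1

-2.100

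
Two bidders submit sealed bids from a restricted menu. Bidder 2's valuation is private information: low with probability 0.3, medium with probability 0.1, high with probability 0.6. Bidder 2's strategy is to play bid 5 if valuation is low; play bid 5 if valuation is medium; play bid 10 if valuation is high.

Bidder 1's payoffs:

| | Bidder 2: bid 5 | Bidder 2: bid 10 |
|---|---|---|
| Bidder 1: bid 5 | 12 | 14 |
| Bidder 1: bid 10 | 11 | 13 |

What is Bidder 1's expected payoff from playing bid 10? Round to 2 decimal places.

Take the expectation over Bidder 2's valuation, weighting each type's action by its prior probability.
E[bid 10] = 0.3·11 + 0.1·11 + 0.6·13 = 3.3 + 1.1 + 7.8 = 12.2

12.20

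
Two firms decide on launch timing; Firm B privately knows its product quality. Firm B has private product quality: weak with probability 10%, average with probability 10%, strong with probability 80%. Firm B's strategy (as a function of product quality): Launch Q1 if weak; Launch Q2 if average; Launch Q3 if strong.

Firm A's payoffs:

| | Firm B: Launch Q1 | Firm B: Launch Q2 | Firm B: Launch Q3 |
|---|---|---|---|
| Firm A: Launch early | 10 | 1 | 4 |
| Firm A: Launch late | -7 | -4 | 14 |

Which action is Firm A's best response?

Compute Firm A's expected payoff for each action, taking the expectation over Firm B's type.
E[Launch early] = 0.1·(10) + 0.1·(1) + 0.8·(4) = 4.3
E[Launch late] = 0.1·(-7) + 0.1·(-4) + 0.8·(14) = 10.1
Best response: Launch late (10.1 is the largest).

Launch late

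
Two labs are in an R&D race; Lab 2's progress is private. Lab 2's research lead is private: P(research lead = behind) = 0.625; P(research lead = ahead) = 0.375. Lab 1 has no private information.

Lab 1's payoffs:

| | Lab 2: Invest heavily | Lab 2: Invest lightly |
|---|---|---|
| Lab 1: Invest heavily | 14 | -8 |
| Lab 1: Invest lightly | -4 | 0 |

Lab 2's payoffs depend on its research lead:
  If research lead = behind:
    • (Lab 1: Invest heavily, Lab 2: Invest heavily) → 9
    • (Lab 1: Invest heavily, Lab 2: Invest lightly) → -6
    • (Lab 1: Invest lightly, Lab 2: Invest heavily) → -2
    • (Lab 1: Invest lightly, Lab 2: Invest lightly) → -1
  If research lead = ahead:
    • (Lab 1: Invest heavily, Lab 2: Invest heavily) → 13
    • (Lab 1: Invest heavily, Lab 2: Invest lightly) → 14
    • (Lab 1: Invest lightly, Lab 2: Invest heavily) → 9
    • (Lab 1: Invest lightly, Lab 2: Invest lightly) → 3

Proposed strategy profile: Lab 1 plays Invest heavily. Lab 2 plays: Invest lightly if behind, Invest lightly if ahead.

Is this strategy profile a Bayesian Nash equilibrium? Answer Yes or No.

Lab 1 plays Invest heavily: E[Invest heavily] = 0.625·(-8) + 0.375·(-8) = -8; E[Invest lightly] = 0. Not best-responding. ✗
Lab 2 (research lead behind), facing Invest heavily: Invest heavily gives 9, Invest lightly gives -6. Proposed Invest lightly is not best — profitable deviation exists. ✗
Lab 2 (research lead ahead), facing Invest heavily: Invest heavily gives 13, Invest lightly gives 14. Proposed Invest lightly is best. ✓

No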